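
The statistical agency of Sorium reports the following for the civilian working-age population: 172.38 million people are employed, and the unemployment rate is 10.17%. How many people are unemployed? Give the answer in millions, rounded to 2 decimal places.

Let U be the number unemployed. The labor force is E + U, and U/(E+U) = 0.1017.
So U = 0.1017 × 172.38 / (1 − 0.1017) = 17.5310 / 0.8983 ≈ 19.52 million.

About 19.52 million are unemployed.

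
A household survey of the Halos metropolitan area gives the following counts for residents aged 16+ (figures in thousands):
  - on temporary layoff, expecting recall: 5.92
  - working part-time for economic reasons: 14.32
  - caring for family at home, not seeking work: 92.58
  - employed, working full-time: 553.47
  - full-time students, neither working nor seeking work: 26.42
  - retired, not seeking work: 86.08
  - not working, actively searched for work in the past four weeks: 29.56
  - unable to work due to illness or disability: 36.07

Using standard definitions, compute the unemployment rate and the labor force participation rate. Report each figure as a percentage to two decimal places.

Employed = 14.32 + 553.47 = 567.79 thousand (anyone who worked, including part-time for economic reasons, counts as employed).
Unemployed = 5.92 + 29.56 = 35.48 thousand (jobless and actively searching, or on temporary layoff).
Labor force = 567.79 + 35.48 = 603.27 thousand.
Not in labor force = 92.58 + 26.42 + 86.08 + 36.07 = 241.15 thousand (those not working and not actively searching are outside the labor force).
Civilian working-age population = 603.27 + 241.15 = 844.42 thousand.
Unemployment rate = 35.48 / 603.27 = 5.88%.
Labor force participation rate = 603.27 / 844.42 = 71.44%.

Unemployment rate ≈ 5.88%; labor force participation rate ≈ 71.44%.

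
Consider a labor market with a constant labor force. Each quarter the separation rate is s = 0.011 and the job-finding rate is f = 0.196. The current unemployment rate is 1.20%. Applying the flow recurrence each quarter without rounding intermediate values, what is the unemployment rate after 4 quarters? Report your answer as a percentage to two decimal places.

With a fixed labor force, u_{t+1} = u_t + s·(1−u_t) − f·u_t = u_t·(1−s−f) + s.
Here 1−s−f = 0.793 and s = 0.011.
u_1 = 0.012000 × 0.793 + 0.011 = 0.020516.
u_2 = 0.020516 × 0.793 + 0.011 = 0.027269.
u_3 = 0.027269 × 0.793 + 0.011 = 0.032624.
u_4 = 0.032624 × 0.793 + 0.011 = 0.036871.

Unemployment rate after four quarters ≈ 3.69%.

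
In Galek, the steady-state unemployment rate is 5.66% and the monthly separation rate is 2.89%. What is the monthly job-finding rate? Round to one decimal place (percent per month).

Job-finding rate ≈ 48.2% per month.

From u* = s/(s+f): f = s·(1−u)/u.
f = 2.89 × (1 − 0.0566) / 0.0566 = 2.7264 / 0.0566 ≈ 48.2% per month.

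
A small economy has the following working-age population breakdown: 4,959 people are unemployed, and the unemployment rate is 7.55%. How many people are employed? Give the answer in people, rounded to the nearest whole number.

About 60,723 are employed.

Labor force = U / u = 4,959 / 0.0755 ≈ 65,682.
Employed = labor force − unemployed = 65,682 − 4,959 = 60,723.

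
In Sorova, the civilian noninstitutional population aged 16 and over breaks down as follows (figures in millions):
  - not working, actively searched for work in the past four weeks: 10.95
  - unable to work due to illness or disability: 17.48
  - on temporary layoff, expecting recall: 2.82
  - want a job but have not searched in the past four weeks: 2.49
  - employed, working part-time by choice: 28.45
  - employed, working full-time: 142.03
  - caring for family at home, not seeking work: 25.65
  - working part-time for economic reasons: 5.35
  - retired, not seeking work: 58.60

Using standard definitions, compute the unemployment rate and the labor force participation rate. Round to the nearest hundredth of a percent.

Unemployment rate ≈ 7.26%; labor force participation rate ≈ 64.53%.

Employed = 28.45 + 142.03 + 5.35 = 175.83 million (anyone who worked, including part-time for economic reasons, counts as employed).
Unemployed = 10.95 + 2.82 = 13.77 million (jobless and actively searching, or on temporary layoff).
Labor force = 175.83 + 13.77 = 189.60 million.
Not in labor force = 17.48 + 2.49 + 25.65 + 58.60 = 104.22 million (those not working and not actively searching are outside the labor force — including those who want a job but have given up searching).
Civilian working-age population = 189.60 + 104.22 = 293.82 million.
Unemployment rate = 13.77 / 189.60 = 7.26%.
Labor force participation rate = 189.60 / 293.82 = 64.53%.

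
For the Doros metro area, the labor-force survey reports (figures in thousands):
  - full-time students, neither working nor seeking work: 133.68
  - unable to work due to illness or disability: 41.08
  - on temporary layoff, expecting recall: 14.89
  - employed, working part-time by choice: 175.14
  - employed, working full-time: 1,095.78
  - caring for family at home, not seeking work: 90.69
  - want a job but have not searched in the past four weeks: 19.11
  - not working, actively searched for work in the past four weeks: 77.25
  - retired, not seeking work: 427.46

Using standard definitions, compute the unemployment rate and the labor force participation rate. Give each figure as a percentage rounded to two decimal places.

Employed = 175.14 + 1,095.78 = 1,270.92 thousand.
Unemployed = 14.89 + 77.25 = 92.14 thousand (jobless and actively searching, or on temporary layoff).
Labor force = 1,270.92 + 92.14 = 1,363.06 thousand.
Not in labor force = 133.68 + 41.08 + 90.69 + 19.11 + 427.46 = 712.02 thousand (those not working and not actively searching are outside the labor force — including those who want a job but have given up searching).
Civilian working-age population = 1,363.06 + 712.02 = 2,075.08 thousand.
Unemployment rate = 92.14 / 1,363.06 = 6.76%.
Labor force participation rate = 1,363.06 / 2,075.08 = 65.69%.

Unemployment rate ≈ 6.76%; labor force participation rate ≈ 65.69%.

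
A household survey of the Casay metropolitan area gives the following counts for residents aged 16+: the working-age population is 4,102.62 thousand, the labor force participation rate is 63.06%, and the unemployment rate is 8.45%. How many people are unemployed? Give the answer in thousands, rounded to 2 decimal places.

About 218.61 thousand are unemployed.

Labor force = 0.6306 × 4,102.62 = 2,587.11 thousand.
Unemployed = 0.0845 × 2,587.11 ≈ 218.61 thousand.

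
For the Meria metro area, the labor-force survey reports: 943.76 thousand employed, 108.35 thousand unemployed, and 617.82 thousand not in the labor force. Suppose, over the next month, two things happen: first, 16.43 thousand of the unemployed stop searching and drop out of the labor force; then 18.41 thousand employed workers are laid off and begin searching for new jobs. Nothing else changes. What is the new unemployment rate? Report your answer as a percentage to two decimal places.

Initially, labor force = 943.76 + 108.35 = 1,052.11 thousand, so u = 108.35/1,052.11 = 10.30%.
After the first change, unemployed and labor force both fall by 16.43 → E = 943.76, U = 91.92, labor force = 1,035.68 thousand.
After the second change, employed falls and unemployed rises by 18.41; labor force unchanged → E = 925.35, U = 110.33, labor force = 1,035.68 thousand.
New unemployment rate = 110.33 / 1,035.68 = 10.65%.

New unemployment rate ≈ 10.65%.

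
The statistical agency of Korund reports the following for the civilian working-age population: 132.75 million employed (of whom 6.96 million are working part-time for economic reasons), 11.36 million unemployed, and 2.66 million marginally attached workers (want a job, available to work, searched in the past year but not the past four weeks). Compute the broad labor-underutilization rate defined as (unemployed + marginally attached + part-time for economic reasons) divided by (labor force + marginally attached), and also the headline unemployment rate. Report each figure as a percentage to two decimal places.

Labor force = 132.75 + 11.36 = 144.11 million.
Numerator = 11.36 + 2.66 + 6.96 = 20.98 million.
Denominator = 144.11 + 2.66 = 146.77 million.
Broad rate = 20.98 / 146.77 = 14.29%.
Headline unemployment rate = 11.36 / 144.11 = 7.88%.

Broad underutilization rate ≈ 14.29%; headline unemployment rate ≈ 7.88%.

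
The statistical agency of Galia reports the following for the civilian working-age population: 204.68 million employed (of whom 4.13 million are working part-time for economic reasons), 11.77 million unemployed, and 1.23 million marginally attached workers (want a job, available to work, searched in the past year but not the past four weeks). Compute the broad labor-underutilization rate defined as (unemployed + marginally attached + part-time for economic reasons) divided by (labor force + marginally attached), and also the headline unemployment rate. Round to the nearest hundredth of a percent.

Broad underutilization rate ≈ 7.87%; headline unemployment rate ≈ 5.44%.

Labor force = 204.68 + 11.77 = 216.45 million.
Numerator = 11.77 + 1.23 + 4.13 = 17.13 million.
Denominator = 216.45 + 1.23 = 217.68 million.
Broad rate = 17.13 / 217.68 = 7.87%.
Headline unemployment rate = 11.77 / 216.45 = 5.44%.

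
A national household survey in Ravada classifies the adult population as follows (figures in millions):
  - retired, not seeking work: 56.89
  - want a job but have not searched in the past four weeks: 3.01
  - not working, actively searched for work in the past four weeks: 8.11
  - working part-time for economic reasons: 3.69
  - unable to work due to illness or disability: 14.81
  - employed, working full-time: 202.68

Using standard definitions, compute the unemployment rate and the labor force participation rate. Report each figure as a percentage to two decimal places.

Unemployment rate ≈ 3.78%; labor force participation rate ≈ 74.17%.

Employed = 3.69 + 202.68 = 206.37 million (anyone who worked, including part-time for economic reasons, counts as employed).
Unemployed = 8.11 million.
Labor force = 206.37 + 8.11 = 214.48 million.
Not in labor force = 56.89 + 3.01 + 14.81 = 74.71 million (those not working and not actively searching are outside the labor force — including those who want a job but have given up searching).
Civilian working-age population = 214.48 + 74.71 = 289.19 million.
Unemployment rate = 8.11 / 214.48 = 3.78%.
Labor force participation rate = 214.48 / 289.19 = 74.17%.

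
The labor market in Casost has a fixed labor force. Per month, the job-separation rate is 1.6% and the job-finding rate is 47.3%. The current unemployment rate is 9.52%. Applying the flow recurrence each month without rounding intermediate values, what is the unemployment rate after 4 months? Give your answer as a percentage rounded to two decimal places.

Unemployment rate after four months ≈ 3.70%.

With a fixed labor force, u_{t+1} = u_t + s·(1−u_t) − f·u_t = u_t·(1−s−f) + s.
Here 1−s−f = 0.511 and s = 0.016.
u_1 = 0.095200 × 0.511 + 0.016 = 0.064647.
u_2 = 0.064647 × 0.511 + 0.016 = 0.049035.
u_3 = 0.049035 × 0.511 + 0.016 = 0.041057.
u_4 = 0.041057 × 0.511 + 0.016 = 0.036980.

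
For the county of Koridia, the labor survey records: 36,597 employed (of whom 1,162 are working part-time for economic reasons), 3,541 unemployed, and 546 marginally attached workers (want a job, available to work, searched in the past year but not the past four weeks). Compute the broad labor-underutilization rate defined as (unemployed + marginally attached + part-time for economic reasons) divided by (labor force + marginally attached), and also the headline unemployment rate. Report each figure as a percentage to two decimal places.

Broad underutilization rate ≈ 12.90%; headline unemployment rate ≈ 8.82%.

Labor force = 36,597 + 3,541 = 40,138.
Numerator = 3,541 + 546 + 1,162 = 5,249.
Denominator = 40,138 + 546 = 40,684.
Broad rate = 5,249 / 40,684 = 12.90%.
Headline unemployment rate = 3,541 / 40,138 = 8.82%.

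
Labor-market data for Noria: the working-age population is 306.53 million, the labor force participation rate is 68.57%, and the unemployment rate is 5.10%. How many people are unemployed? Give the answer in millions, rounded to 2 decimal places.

About 10.72 million are unemployed.

Labor force = 0.6857 × 306.53 = 210.19 million.
Unemployed = 0.0510 × 210.19 ≈ 10.72 million.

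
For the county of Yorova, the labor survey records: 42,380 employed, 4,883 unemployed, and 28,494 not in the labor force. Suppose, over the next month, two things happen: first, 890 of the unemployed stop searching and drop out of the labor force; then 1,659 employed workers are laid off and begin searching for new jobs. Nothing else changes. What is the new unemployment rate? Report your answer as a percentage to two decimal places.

New unemployment rate ≈ 12.19%.

Initially, labor force = 42,380 + 4,883 = 47,263, so u = 4,883/47,263 = 10.33%.
After the first change, unemployed and labor force both fall by 890 → E = 42,380, U = 3,993, labor force = 46,373.
After the second change, employed falls and unemployed rises by 1,659; labor force unchanged → E = 40,721, U = 5,652, labor force = 46,373.
New unemployment rate = 5,652 / 46,373 = 12.19%.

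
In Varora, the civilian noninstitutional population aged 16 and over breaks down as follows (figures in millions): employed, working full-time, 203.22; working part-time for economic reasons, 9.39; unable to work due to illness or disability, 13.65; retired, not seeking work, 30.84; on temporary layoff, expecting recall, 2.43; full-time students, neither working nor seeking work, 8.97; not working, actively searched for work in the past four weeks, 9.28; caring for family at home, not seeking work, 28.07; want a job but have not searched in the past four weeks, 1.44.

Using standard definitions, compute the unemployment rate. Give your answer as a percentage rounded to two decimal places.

Employed = 203.22 + 9.39 = 212.61 million (anyone who worked, including part-time for economic reasons, counts as employed).
Unemployed = 2.43 + 9.28 = 11.71 million (jobless and actively searching, or on temporary layoff).
Labor force = 212.61 + 11.71 = 224.32 million.
Unemployment rate = 11.71 / 224.32 = 5.22%.

Unemployment rate ≈ 5.22%.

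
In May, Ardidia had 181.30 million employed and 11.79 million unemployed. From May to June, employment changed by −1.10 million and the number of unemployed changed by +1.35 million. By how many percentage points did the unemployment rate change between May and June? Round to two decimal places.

May: labor force = 181.30 + 11.79 = 193.09; u = 11.79/193.09 = 6.11%.
June: labor force = 180.20 + 13.14 = 193.34; u = 13.14/193.34 = 6.80%.
Change = 6.80% − 6.11% = +0.69 pp.

The unemployment rate changed by +0.69 percentage points.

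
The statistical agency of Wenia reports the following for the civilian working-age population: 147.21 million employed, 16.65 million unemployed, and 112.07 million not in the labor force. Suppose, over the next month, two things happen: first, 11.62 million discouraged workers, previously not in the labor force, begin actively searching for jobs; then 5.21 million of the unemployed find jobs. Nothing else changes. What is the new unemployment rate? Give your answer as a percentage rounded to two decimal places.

Initially, labor force = 147.21 + 16.65 = 163.86 million, so u = 16.65/163.86 = 10.16%.
After the first change, unemployed and labor force both rise by 11.62 → E = 147.21, U = 28.27, labor force = 175.48 million.
After the second change, unemployed falls and employed rises by 5.21; labor force unchanged → E = 152.42, U = 23.06, labor force = 175.48 million.
New unemployment rate = 23.06 / 175.48 = 13.14%.

New unemployment rate ≈ 13.14%.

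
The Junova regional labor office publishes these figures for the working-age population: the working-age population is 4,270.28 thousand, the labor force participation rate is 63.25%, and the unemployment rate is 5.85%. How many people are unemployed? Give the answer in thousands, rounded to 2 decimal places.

About 158.01 thousand are unemployed.

Labor force = 0.6325 × 4,270.28 = 2,700.95 thousand.
Unemployed = 0.0585 × 2,700.95 ≈ 158.01 thousand.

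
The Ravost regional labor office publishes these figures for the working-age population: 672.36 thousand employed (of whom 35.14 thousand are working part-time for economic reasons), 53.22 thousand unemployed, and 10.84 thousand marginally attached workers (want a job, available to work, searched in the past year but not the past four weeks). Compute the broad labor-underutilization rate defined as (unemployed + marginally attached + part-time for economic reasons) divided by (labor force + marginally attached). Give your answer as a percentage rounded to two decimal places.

Broad underutilization rate ≈ 13.47%.

Labor force = 672.36 + 53.22 = 725.58 thousand.
Numerator = 53.22 + 10.84 + 35.14 = 99.20 thousand.
Denominator = 725.58 + 10.84 = 736.42 thousand.
Broad rate = 99.20 / 736.42 = 13.47%.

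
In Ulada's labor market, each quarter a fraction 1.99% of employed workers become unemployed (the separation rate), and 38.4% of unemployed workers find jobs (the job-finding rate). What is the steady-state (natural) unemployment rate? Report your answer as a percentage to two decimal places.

At steady state the flows balance: s·E = f·U, so U/(E+U) = s/(s+f).
u* = 1.99 / (1.99 + 38.4) = 1.99 / 40.39 = 4.93%.

Steady-state unemployment rate ≈ 4.93%.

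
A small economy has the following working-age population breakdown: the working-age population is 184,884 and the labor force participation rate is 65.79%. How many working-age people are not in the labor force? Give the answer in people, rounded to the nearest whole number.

About 63,249 are not in the labor force.

Share not in the labor force = 1 − 0.6579 = 0.3421.
Not in labor force = 0.3421 × 184,884 ≈ 63,249.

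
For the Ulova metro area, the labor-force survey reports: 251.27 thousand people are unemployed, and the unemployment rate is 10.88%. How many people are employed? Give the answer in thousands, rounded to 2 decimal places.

Labor force = U / u = 251.27 / 0.1088 ≈ 2,309.47 thousand.
Employed = labor force − unemployed = 2,309.47 − 251.27 = 2,058.20 thousand.

About 2,058.20 thousand are employed.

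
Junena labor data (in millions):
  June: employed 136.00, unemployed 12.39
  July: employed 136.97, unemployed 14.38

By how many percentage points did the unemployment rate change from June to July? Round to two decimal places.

June: labor force = 136.00 + 12.39 = 148.39; u = 12.39/148.39 = 8.35%.
July: labor force = 136.97 + 14.38 = 151.35; u = 14.38/151.35 = 9.50%.
Change = 9.50% − 8.35% = +1.15 pp.

The unemployment rate changed by +1.15 percentage points.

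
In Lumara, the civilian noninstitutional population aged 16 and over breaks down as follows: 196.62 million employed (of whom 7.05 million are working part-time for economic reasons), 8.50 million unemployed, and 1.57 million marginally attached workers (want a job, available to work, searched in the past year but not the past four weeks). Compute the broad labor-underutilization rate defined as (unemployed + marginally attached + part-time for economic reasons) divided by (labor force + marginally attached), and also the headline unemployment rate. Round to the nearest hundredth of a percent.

Labor force = 196.62 + 8.50 = 205.12 million.
Numerator = 8.50 + 1.57 + 7.05 = 17.12 million.
Denominator = 205.12 + 1.57 = 206.69 million.
Broad rate = 17.12 / 206.69 = 8.28%.
Headline unemployment rate = 8.50 / 205.12 = 4.14%.

Broad underutilization rate ≈ 8.28%; headline unemployment rate ≈ 4.14%.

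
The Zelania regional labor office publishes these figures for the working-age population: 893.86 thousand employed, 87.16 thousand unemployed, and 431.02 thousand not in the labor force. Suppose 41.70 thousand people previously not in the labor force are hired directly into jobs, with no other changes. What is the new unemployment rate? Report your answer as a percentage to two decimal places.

Initially, labor force = 893.86 + 87.16 = 981.02 thousand, so u = 87.16/981.02 = 8.88%.
After the change, employed and labor force both rise by 41.70; unemployed unchanged → E = 935.56, U = 87.16, labor force = 1,022.72 thousand.
New unemployment rate = 87.16 / 1,022.72 = 8.52%.

New unemployment rate ≈ 8.52%.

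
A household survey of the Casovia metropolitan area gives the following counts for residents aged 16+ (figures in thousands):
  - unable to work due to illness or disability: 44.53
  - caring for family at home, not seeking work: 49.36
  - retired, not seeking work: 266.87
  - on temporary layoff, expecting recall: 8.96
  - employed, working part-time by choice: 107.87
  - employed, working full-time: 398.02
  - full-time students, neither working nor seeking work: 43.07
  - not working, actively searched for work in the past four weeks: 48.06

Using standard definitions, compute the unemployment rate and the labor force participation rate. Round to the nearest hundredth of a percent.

Employed = 107.87 + 398.02 = 505.89 thousand.
Unemployed = 8.96 + 48.06 = 57.02 thousand (jobless and actively searching, or on temporary layoff).
Labor force = 505.89 + 57.02 = 562.91 thousand.
Not in labor force = 44.53 + 49.36 + 266.87 + 43.07 = 403.83 thousand (those not working and not actively searching are outside the labor force).
Civilian working-age population = 562.91 + 403.83 = 966.74 thousand.
Unemployment rate = 57.02 / 562.91 = 10.13%.
Labor force participation rate = 562.91 / 966.74 = 58.23%.

Unemployment rate ≈ 10.13%; labor force participation rate ≈ 58.23%.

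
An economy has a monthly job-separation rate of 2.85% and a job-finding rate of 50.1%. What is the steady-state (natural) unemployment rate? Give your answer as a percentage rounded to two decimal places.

Steady-state unemployment rate ≈ 5.38%.

At steady state the flows balance: s·E = f·U, so U/(E+U) = s/(s+f).
u* = 2.85 / (2.85 + 50.1) = 2.85 / 52.95 = 5.38%.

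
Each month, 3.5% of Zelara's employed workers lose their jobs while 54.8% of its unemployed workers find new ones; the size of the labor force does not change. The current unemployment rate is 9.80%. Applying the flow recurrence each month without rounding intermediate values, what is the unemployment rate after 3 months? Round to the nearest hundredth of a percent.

Unemployment rate after three months ≈ 6.28%.

With a fixed labor force, u_{t+1} = u_t + s·(1−u_t) − f·u_t = u_t·(1−s−f) + s.
Here 1−s−f = 0.417 and s = 0.035.
u_1 = 0.098000 × 0.417 + 0.035 = 0.075866.
u_2 = 0.075866 × 0.417 + 0.035 = 0.066636.
u_3 = 0.066636 × 0.417 + 0.035 = 0.062787.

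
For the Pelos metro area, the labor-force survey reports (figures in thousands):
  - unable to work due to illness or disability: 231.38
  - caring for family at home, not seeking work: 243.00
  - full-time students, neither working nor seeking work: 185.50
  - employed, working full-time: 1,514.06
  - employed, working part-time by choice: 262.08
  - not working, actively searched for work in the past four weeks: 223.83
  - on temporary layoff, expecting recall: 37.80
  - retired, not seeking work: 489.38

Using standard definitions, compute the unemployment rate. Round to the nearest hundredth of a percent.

Unemployment rate ≈ 12.84%.

Employed = 1,514.06 + 262.08 = 1,776.14 thousand.
Unemployed = 223.83 + 37.80 = 261.63 thousand (jobless and actively searching, or on temporary layoff).
Labor force = 1,776.14 + 261.63 = 2,037.77 thousand.
Unemployment rate = 261.63 / 2,037.77 = 12.84%.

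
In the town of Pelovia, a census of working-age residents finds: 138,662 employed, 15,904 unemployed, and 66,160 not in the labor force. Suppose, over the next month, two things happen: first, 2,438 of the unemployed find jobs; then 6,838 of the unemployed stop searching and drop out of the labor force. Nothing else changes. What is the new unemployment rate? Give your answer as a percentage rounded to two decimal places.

New unemployment rate ≈ 4.49%.

Initially, labor force = 138,662 + 15,904 = 154,566, so u = 15,904/154,566 = 10.29%.
After the first change, unemployed falls and employed rises by 2,438; labor force unchanged → E = 141,100, U = 13,466, labor force = 154,566.
After the second change, unemployed and labor force both fall by 6,838 → E = 141,100, U = 6,628, labor force = 147,728.
New unemployment rate = 6,628 / 147,728 = 4.49%.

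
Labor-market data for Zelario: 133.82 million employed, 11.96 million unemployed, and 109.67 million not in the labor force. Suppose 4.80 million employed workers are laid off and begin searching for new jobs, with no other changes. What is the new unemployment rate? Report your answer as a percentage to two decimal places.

Initially, labor force = 133.82 + 11.96 = 145.78 million, so u = 11.96/145.78 = 8.20%.
After the change, employed falls and unemployed rises by 4.80; labor force unchanged → E = 129.02, U = 16.76, labor force = 145.78 million.
New unemployment rate = 16.76 / 145.78 = 11.50%.

New unemployment rate ≈ 11.50%.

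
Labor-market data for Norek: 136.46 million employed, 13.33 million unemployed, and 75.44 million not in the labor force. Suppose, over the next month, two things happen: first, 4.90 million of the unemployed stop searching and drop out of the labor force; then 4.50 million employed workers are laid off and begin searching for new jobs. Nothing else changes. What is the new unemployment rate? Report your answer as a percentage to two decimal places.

New unemployment rate ≈ 8.92%.

Initially, labor force = 136.46 + 13.33 = 149.79 million, so u = 13.33/149.79 = 8.90%.
After the first change, unemployed and labor force both fall by 4.90 → E = 136.46, U = 8.43, labor force = 144.89 million.
After the second change, employed falls and unemployed rises by 4.50; labor force unchanged → E = 131.96, U = 12.93, labor force = 144.89 million.
New unemployment rate = 12.93 / 144.89 = 8.92%.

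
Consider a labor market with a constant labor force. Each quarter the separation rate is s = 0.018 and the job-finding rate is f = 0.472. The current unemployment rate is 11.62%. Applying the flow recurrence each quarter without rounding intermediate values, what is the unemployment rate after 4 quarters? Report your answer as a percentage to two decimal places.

Unemployment rate after four quarters ≈ 4.21%.

With a fixed labor force, u_{t+1} = u_t + s·(1−u_t) − f·u_t = u_t·(1−s−f) + s.
Here 1−s−f = 0.510 and s = 0.018.
u_1 = 0.116200 × 0.510 + 0.018 = 0.077262.
u_2 = 0.077262 × 0.510 + 0.018 = 0.057404.
u_3 = 0.057404 × 0.510 + 0.018 = 0.047276.
u_4 = 0.047276 × 0.510 + 0.018 = 0.042111.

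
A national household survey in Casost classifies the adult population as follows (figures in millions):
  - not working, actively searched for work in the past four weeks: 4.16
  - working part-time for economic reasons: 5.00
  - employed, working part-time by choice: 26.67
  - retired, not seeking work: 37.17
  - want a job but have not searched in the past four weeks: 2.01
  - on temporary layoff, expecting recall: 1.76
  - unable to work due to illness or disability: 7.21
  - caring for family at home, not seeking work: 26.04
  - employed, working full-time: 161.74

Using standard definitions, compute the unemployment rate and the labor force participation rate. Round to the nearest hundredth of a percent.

Employed = 5.00 + 26.67 + 161.74 = 193.41 million (anyone who worked, including part-time for economic reasons, counts as employed).
Unemployed = 4.16 + 1.76 = 5.92 million (jobless and actively searching, or on temporary layoff).
Labor force = 193.41 + 5.92 = 199.33 million.
Not in labor force = 37.17 + 2.01 + 7.21 + 26.04 = 72.43 million (those not working and not actively searching are outside the labor force — including those who want a job but have given up searching).
Civilian working-age population = 199.33 + 72.43 = 271.76 million.
Unemployment rate = 5.92 / 199.33 = 2.97%.
Labor force participation rate = 199.33 / 271.76 = 73.35%.

Unemployment rate ≈ 2.97%; labor force participation rate ≈ 73.35%.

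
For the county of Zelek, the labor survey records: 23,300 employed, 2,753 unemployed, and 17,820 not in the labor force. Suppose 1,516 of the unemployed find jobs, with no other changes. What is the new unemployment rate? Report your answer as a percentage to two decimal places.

Initially, labor force = 23,300 + 2,753 = 26,053, so u = 2,753/26,053 = 10.57%.
After the change, unemployed falls and employed rises by 1,516; labor force unchanged → E = 24,816, U = 1,237, labor force = 26,053.
New unemployment rate = 1,237 / 26,053 = 4.75%.

New unemployment rate ≈ 4.75%.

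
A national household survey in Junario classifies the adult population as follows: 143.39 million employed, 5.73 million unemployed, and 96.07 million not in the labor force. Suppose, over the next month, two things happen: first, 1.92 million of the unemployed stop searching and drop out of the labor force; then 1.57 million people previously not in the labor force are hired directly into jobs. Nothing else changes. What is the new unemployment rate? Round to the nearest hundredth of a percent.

Initially, labor force = 143.39 + 5.73 = 149.12 million, so u = 5.73/149.12 = 3.84%.
After the first change, unemployed and labor force both fall by 1.92 → E = 143.39, U = 3.81, labor force = 147.20 million.
After the second change, employed and labor force both rise by 1.57; unemployed unchanged → E = 144.96, U = 3.81, labor force = 148.77 million.
New unemployment rate = 3.81 / 148.77 = 2.56%.

New unemployment rate ≈ 2.56%.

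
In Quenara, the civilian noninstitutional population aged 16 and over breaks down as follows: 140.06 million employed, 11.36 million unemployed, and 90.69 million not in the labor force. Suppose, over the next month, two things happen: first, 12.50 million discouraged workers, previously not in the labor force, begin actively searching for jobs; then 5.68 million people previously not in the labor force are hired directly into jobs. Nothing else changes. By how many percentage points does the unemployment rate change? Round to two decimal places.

Initially, labor force = 140.06 + 11.36 = 151.42 million, so u = 11.36/151.42 = 7.50%.
After the first change, unemployed and labor force both rise by 12.50 → E = 140.06, U = 23.86, labor force = 163.92 million.
After the second change, employed and labor force both rise by 5.68; unemployed unchanged → E = 145.74, U = 23.86, labor force = 169.60 million.
New unemployment rate = 23.86 / 169.60 = 14.07%.
Change = 14.07% − 7.50% = +6.57 percentage points.

The unemployment rate changes by +6.57 percentage points.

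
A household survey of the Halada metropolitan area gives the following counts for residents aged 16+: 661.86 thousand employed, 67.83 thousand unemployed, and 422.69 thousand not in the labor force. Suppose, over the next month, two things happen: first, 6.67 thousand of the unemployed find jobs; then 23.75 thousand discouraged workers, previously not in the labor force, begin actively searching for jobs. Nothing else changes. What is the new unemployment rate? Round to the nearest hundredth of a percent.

New unemployment rate ≈ 11.27%.

Initially, labor force = 661.86 + 67.83 = 729.69 thousand, so u = 67.83/729.69 = 9.30%.
After the first change, unemployed falls and employed rises by 6.67; labor force unchanged → E = 668.53, U = 61.16, labor force = 729.69 thousand.
After the second change, unemployed and labor force both rise by 23.75 → E = 668.53, U = 84.91, labor force = 753.44 thousand.
New unemployment rate = 84.91 / 753.44 = 11.27%.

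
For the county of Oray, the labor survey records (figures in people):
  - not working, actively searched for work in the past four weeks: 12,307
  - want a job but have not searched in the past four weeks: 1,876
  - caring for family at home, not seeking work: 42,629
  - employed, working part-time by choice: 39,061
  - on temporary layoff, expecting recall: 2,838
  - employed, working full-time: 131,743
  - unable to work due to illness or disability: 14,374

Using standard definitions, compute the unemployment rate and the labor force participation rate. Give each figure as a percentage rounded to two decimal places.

Employed = 39,061 + 131,743 = 170,804.
Unemployed = 12,307 + 2,838 = 15,145 (jobless and actively searching, or on temporary layoff).
Labor force = 170,804 + 15,145 = 185,949.
Not in labor force = 1,876 + 42,629 + 14,374 = 58,879 (those not working and not actively searching are outside the labor force — including those who want a job but have given up searching).
Civilian working-age population = 185,949 + 58,879 = 244,828.
Unemployment rate = 15,145 / 185,949 = 8.14%.
Labor force participation rate = 185,949 / 244,828 = 75.95%.

Unemployment rate ≈ 8.14%; labor force participation rate ≈ 75.95%.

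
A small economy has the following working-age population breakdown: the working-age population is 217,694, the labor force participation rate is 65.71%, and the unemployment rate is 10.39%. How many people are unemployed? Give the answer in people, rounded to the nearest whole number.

About 14,863 are unemployed.

Labor force = 0.6571 × 217,694 = 143,047.
Unemployed = 0.1039 × 143,047 ≈ 14,863.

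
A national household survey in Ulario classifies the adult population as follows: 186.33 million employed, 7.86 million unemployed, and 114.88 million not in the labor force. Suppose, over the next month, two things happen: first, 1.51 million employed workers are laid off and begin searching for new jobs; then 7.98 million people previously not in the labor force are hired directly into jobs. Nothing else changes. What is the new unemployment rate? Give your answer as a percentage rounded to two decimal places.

New unemployment rate ≈ 4.63%.

Initially, labor force = 186.33 + 7.86 = 194.19 million, so u = 7.86/194.19 = 4.05%.
After the first change, employed falls and unemployed rises by 1.51; labor force unchanged → E = 184.82, U = 9.37, labor force = 194.19 million.
After the second change, employed and labor force both rise by 7.98; unemployed unchanged → E = 192.80, U = 9.37, labor force = 202.17 million.
New unemployment rate = 9.37 / 202.17 = 4.63%.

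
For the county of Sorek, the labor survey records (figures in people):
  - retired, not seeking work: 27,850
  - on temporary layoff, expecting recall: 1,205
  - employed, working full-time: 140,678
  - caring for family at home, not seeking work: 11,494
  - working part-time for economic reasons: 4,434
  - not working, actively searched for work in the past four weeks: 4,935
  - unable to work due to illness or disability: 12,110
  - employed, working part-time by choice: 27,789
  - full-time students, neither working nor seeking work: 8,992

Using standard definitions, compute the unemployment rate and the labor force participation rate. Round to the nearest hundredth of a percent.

Employed = 140,678 + 4,434 + 27,789 = 172,901 (anyone who worked, including part-time for economic reasons, counts as employed).
Unemployed = 1,205 + 4,935 = 6,140 (jobless and actively searching, or on temporary layoff).
Labor force = 172,901 + 6,140 = 179,041.
Not in labor force = 27,850 + 11,494 + 12,110 + 8,992 = 60,446 (those not working and not actively searching are outside the labor force).
Civilian working-age population = 179,041 + 60,446 = 239,487.
Unemployment rate = 6,140 / 179,041 = 3.43%.
Labor force participation rate = 179,041 / 239,487 = 74.76%.

Unemployment rate ≈ 3.43%; labor force participation rate ≈ 74.76%.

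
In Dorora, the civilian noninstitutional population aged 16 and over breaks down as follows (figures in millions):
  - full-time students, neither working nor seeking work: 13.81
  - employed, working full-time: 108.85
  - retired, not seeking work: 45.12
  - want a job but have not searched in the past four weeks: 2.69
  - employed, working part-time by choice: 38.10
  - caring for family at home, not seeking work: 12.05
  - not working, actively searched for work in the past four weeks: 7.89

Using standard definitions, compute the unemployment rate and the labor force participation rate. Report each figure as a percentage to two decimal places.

Unemployment rate ≈ 5.10%; labor force participation rate ≈ 67.76%.

Employed = 108.85 + 38.10 = 146.95 million.
Unemployed = 7.89 million.
Labor force = 146.95 + 7.89 = 154.84 million.
Not in labor force = 13.81 + 45.12 + 2.69 + 12.05 = 73.67 million (those not working and not actively searching are outside the labor force — including those who want a job but have given up searching).
Civilian working-age population = 154.84 + 73.67 = 228.51 million.
Unemployment rate = 7.89 / 154.84 = 5.10%.
Labor force participation rate = 154.84 / 228.51 = 67.76%.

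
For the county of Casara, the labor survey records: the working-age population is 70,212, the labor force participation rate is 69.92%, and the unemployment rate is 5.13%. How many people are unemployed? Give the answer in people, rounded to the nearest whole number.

About 2,518 are unemployed.

Labor force = 0.6992 × 70,212 = 49,092.
Unemployed = 0.0513 × 49,092 ≈ 2,518.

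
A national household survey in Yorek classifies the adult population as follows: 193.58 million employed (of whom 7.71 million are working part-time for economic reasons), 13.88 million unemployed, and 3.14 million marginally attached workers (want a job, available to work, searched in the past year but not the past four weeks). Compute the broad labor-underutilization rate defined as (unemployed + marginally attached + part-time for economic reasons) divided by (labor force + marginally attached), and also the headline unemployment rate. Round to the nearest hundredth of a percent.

Labor force = 193.58 + 13.88 = 207.46 million.
Numerator = 13.88 + 3.14 + 7.71 = 24.73 million.
Denominator = 207.46 + 3.14 = 210.60 million.
Broad rate = 24.73 / 210.60 = 11.74%.
Headline unemployment rate = 13.88 / 207.46 = 6.69%.

Broad underutilization rate ≈ 11.74%; headline unemployment rate ≈ 6.69%.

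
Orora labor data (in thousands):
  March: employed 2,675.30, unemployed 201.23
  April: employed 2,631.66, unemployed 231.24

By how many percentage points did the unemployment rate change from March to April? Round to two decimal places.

March: labor force = 2,675.30 + 201.23 = 2,876.53; u = 201.23/2,876.53 = 7.00%.
April: labor force = 2,631.66 + 231.24 = 2,862.90; u = 231.24/2,862.90 = 8.08%.
Change = 8.08% − 7.00% = +1.08 pp.

The unemployment rate changed by +1.08 percentage points.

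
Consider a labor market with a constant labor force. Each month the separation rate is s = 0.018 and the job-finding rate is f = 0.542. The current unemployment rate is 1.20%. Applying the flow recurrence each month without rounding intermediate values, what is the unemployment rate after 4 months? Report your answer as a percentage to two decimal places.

Unemployment rate after four months ≈ 3.14%.

With a fixed labor force, u_{t+1} = u_t + s·(1−u_t) − f·u_t = u_t·(1−s−f) + s.
Here 1−s−f = 0.440 and s = 0.018.
u_1 = 0.012000 × 0.440 + 0.018 = 0.023280.
u_2 = 0.023280 × 0.440 + 0.018 = 0.028243.
u_3 = 0.028243 × 0.440 + 0.018 = 0.030427.
u_4 = 0.030427 × 0.440 + 0.018 = 0.031388.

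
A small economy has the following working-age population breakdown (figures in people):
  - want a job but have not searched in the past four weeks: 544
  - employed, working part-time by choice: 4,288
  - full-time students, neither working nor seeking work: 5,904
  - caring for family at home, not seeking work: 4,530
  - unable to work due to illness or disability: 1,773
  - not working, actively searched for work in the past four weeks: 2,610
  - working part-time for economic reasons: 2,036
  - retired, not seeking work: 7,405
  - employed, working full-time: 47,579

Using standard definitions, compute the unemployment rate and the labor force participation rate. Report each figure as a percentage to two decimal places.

Employed = 4,288 + 2,036 + 47,579 = 53,903 (anyone who worked, including part-time for economic reasons, counts as employed).
Unemployed = 2,610.
Labor force = 53,903 + 2,610 = 56,513.
Not in labor force = 544 + 5,904 + 4,530 + 1,773 + 7,405 = 20,156 (those not working and not actively searching are outside the labor force — including those who want a job but have given up searching).
Civilian working-age population = 56,513 + 20,156 = 76,669.
Unemployment rate = 2,610 / 56,513 = 4.62%.
Labor force participation rate = 56,513 / 76,669 = 73.71%.

Unemployment rate ≈ 4.62%; labor force participation rate ≈ 73.71%.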